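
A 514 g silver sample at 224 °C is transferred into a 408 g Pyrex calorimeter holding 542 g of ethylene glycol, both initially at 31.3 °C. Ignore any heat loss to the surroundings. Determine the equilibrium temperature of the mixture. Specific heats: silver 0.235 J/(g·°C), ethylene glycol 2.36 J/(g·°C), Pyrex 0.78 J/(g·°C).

T_f ≈ 44.8 °C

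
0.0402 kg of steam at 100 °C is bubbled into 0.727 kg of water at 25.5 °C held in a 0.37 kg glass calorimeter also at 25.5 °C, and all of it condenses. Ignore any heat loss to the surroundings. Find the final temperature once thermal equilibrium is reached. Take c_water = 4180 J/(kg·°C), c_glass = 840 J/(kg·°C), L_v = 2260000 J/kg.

T_f ≈ 54.9 °C

Taking heat into each body as positive, Σ m c ΔT = 0:
latent heat released on condensation: 0.0402×2260000 = 90852
  condensate cools 100→T: 0.0402×4180×(T − 100) = 168.04(T − 100)
  original water: 3038.9(T − 25.5)
  glass cup: 0.37×840×(T − 25.5) = 310.8(T − 25.5)
3517.7 T = 90852 + 16804 + 85416 = 193072
T ≈ 54.89 °C (< 100 °C, so full condensation is consistent).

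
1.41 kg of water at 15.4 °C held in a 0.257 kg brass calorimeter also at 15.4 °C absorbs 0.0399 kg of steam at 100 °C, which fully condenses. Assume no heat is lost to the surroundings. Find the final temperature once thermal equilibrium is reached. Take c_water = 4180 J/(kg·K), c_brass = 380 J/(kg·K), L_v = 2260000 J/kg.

T_f ≈ 32.3 °C

Energy conservation, ΣQ = 0:
steam→water at 100 °C releases m L_v = 0.0399×2260000 = 90174; condensate cools 100→T: 0.0399×4180×(T − 100) = 166.78(T − 100); original water: 5893.8(T − 15.4); brass cup: 0.257×380×(T − 15.4) = 97.66(T − 15.4)
6158.2 T = 90174 + 16678 + 92268 = 199121
T ≈ 32.33 °C — below 100 °C, confirming all the steam condensed.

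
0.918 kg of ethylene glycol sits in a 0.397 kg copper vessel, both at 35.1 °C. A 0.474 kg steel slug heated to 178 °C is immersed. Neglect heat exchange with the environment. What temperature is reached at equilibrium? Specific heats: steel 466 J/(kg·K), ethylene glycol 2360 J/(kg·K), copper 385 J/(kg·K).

T_f ≈ 47.5 °C

Net heat exchanged in the isolated system is zero:
0.474·466·(T − 178) + 0.918·2360·(T − 35.1) + 0.397·385·(T − 35.1) = 0
220.88(T − 178) + 2166.5(T − 35.1) + 152.84(T − 35.1) = 0
2540.2 T = 120726
T = 120726 / 2540.2 = 47.5 °C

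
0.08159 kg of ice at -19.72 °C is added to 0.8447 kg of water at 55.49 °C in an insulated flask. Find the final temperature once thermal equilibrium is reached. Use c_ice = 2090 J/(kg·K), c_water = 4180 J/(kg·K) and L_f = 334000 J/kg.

Setting the total heat transfer to zero:
warm ice to 0 °C: 0.08159·2090·(0 − (-19.72)) = 3362.7; melt ice: 0.08159·334000 = 27251; meltwater 0→T: 0.08159·4180·T = 341.05 T; water: 3530.8(T − 55.49)
3871.9 T = 195927 − 30614 = 165313
T ≈ 42.70 °C. Since T > 0 °C, the all-ice-melts assumption holds.

T_f ≈ 42.7 °C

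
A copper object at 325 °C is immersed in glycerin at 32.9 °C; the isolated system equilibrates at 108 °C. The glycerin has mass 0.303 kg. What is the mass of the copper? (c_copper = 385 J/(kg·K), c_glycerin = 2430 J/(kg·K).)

m ≈ 0.662 kg

Heat lost by the copper = heat gained by the glycerin:
m×385×(325 − 108) = 0.303×2430×(108 − 32.9)
83545 m = 55295  ⇒  m ≈ 0.6619 kg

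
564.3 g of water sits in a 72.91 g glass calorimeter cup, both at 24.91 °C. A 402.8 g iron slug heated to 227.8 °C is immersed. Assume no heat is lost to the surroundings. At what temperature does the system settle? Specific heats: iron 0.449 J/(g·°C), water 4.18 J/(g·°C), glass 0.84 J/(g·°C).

Heat gained plus heat lost sum to zero:
402.8·0.449·(T − 227.8) + 564.3·4.18·(T − 24.91) + 72.91·0.84·(T − 24.91) = 0
(180.86 + 2358.8 + 61.24) T = 180.86·227.8 + 2358.8·24.91 + 61.24·24.91
T ≈ 39.02 °C

T_f ≈ 39.0 °C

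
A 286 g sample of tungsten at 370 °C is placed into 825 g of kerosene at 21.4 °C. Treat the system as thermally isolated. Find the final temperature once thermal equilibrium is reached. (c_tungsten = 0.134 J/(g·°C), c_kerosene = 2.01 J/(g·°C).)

Set heat shed by the hot body equal to heat absorbed by the cold body:
286×0.134×(370 − T) = 825×2.01×(T − 21.4)
38.32(370 − T) = 1658.2(T − 21.4)
1696.6 T = 49666  ⇒  T ≈ 29.27 °C

T_f ≈ 29.3 °C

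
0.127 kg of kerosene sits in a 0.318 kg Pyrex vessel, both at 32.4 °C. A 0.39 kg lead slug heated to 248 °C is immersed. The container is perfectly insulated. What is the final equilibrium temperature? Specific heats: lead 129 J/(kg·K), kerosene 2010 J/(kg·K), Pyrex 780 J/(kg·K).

T_f ≈ 52.0 °C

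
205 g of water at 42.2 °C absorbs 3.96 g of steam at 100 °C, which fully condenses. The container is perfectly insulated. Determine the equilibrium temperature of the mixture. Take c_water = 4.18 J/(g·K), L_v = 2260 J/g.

T_f ≈ 53.5 °C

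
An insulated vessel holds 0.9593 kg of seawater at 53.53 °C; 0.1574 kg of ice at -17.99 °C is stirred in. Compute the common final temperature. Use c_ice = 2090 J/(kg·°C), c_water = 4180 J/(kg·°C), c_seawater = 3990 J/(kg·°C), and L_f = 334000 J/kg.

T_f ≈ 32.6 °C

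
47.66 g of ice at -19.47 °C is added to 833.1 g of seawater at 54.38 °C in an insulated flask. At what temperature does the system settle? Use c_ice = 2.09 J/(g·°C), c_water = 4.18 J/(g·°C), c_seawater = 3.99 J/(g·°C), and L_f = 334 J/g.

T_f ≈ 46.2 °C

Conservation of energy gives ΣQ = 0:
ice -19.47→0 °C: 47.66·2.09·19.47 = 1939.4; fusion: m_ice L_f = 47.66·334 = 15918; meltwater 0→T: 47.66·4.18·T = 199.22 T; seawater cools: 833.1·3.99·(T − 54.38) = 3324.1(T − 54.38)
3523.3 T = 180763 − 17858 = 162905
T ≈ 46.24 °C. Since T > 0 °C, the all-ice-melts assumption holds.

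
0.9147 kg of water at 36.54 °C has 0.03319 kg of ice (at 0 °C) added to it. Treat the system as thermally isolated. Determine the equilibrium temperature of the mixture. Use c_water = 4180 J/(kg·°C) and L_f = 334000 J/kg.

Energy balance with sensible and latent terms:
melt ice: 0.03319×334000 = 11085; warm the meltwater: 138.73 T; water: 3823.4(T − 36.54)
3962.2 T = 139709 − 11085 = 128623
T ≈ 32.46 °C — above 0 °C, consistent with complete melting.

T_f ≈ 32.5 °C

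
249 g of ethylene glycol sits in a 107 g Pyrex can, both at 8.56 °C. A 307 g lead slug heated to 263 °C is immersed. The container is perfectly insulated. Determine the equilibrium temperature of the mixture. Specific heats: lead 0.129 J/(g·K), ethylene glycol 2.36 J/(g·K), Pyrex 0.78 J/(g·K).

T_f ≈ 22.7 °C

Let T be the final temperature. ΣQ_i = 0:
307·0.129·(T − 263) + 249·2.36·(T − 8.56) + 107·0.78·(T − 8.56) = 0
(39.6 + 587.64 + 83.46) T = 39.6·263 + 587.64·8.56 + 83.46·8.56
T = 16160 / 710.7 = 22.7 °C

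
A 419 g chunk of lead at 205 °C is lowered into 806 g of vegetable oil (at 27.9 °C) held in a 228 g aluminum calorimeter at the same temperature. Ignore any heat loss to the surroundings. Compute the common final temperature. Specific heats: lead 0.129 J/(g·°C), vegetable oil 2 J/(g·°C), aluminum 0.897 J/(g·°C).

Let T be the final temperature. ΣQ_i = 0:
419*0.129*(T − 205) + 806*2*(T − 27.9) + 228*0.897*(T − 27.9) = 0
54.05(T − 205) + 1612(T − 27.9) + 204.52(T − 27.9) = 0
1870.6 T = 61761
T = 61761/1870.6 ≈ 33.02 °C

T_f ≈ 33.0 °C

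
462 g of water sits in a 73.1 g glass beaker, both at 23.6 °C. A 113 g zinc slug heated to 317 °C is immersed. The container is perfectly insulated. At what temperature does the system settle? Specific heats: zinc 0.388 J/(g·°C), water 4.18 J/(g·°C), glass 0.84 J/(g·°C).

T_f ≈ 29.9 °C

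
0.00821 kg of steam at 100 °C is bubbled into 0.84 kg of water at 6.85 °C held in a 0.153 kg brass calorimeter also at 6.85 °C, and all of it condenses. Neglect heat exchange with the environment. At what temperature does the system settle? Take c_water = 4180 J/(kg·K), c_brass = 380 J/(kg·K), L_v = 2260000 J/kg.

T_f ≈ 12.9 °C

Let T be the final temperature. ΣQ_i = 0:
condense steam: −0.00821×2260000 = −18555
  condensate cools 100→T: 0.00821×4180×(T − 100) = 34.32(T − 100)
  original water: 3511.2(T − 6.85)
  cup: 58.14(T − 6.85)
3603.7 T = 18555 + 3431.8 + 24450 = 46436
T ≈ 12.89 °C (< 100 °C, so full condensation is consistent).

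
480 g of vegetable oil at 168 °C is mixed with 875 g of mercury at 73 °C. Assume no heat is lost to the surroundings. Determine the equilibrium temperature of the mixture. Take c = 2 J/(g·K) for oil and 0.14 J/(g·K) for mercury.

Heat lost by the oil equals heat gained by the mercury:
480*2*(168 − T) = 875*0.14*(T − 73)
960(168 − T) = 122.5(T − 73)
1082.5 T = 170222  ⇒  T ≈ 157.25 °C

T_f ≈ 157.2 °C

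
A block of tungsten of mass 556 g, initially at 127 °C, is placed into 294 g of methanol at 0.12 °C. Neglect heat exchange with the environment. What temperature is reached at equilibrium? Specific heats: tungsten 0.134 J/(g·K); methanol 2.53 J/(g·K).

T_f ≈ 11.7 °C

Taking heat into each body as positive, Σ m c ΔT = 0:
556×0.134×(T − 127) + 294×2.53×(T − 0.12) = 0
818.32 T = 9551.3
T = 9551.3 / 818.32 = 11.7 °C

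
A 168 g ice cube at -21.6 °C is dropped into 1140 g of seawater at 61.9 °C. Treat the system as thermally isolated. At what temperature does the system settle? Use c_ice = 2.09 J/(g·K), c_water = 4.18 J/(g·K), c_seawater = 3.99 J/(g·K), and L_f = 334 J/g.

Net heat exchanged in the isolated system is zero:
warm ice to 0 °C: 168·2.09·(0 − (-21.6)) = 7584.2; latent heat to melt: 168·334 = 56112; warm the meltwater: 702.24 T; seawater cools: 1140·3.99·(T − 61.9) = 4548.6(T − 61.9)
5250.8 T = 281558 − 63696 = 217862
T ≈ 41.49 °C — above 0 °C, consistent with complete melting.

T_f ≈ 41.5 °C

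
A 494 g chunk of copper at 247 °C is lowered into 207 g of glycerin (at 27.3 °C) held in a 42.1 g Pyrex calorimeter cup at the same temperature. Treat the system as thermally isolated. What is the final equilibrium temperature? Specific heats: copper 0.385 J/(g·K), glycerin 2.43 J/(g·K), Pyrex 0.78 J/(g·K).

T_f ≈ 84.9 °C

Setting the total heat transfer to zero:
494×0.385×(T − 247) + 207×2.43×(T − 27.3) + 42.1×0.78×(T − 27.3) = 0
190.19(T − 247) + 503.01(T − 27.3) + 32.84(T − 27.3) = 0
726.04 T = 61606
T = 61606/726.04 ≈ 84.85 °C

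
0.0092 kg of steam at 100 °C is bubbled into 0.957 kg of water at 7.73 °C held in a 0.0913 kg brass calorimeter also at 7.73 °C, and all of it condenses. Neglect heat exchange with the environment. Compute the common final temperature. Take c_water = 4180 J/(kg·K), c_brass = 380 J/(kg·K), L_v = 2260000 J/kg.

T_f ≈ 13.7 °C

Energy balance with sensible and latent terms:
latent heat released on condensation: 0.0092×2260000 = 20792; condensate cools 100→T: 0.0092×4180×(T − 100) = 38.46(T − 100); original water: 4000.3(T − 7.73); brass cup: 0.0913×380×(T − 7.73) = 34.69(T − 7.73)
4073.4 T = 20792 + 3845.6 + 31190 = 55828
T ≈ 13.71 °C, under the boiling point, so the assumption holds.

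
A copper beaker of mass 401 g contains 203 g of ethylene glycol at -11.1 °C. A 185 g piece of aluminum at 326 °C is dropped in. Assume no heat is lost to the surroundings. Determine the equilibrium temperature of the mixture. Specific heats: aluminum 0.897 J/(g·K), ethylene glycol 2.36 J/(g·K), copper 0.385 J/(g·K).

T_f is the heat-capacity-weighted average of the initial temperatures:
T_f = (165.94·326 + 479.08·(-11.1) + 154.38·(-11.1)) / (165.94 + 479.08 + 154.38)
    = 47067 / 799.41 ≈ 58.88 °C

T_f ≈ 58.9 °C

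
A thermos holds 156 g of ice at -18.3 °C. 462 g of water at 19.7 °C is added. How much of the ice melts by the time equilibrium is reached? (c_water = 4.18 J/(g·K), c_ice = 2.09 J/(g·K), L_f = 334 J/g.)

Cooling the water to 0 °C releases 462×4.18×19.7 = 38044 J.
Of that, 156×2.09×18.3 = 5966.5 J goes to bring the ice to 0 °C, leaving 32077 J.
Melting all 156 g of ice would need 156×334 = 52104 J.
That's not enough to melt it all — equilibrium is at 0 °C with ice remaining.
m_melted×334 = 32077  ⇒  m_melted ≈ 96.04 g.

m_melted ≈ 96 g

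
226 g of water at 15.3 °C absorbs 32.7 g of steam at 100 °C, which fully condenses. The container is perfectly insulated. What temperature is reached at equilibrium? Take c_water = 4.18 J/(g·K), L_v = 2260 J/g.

T_f ≈ 94.3 °C

Energy conservation, ΣQ = 0:
condense steam: −32.7×2260 = −73902
  condensed water 100 °C→T: 136.69(T − 100)
  water warms: 226×4.18×(T − 15.3) = 944.68(T − 15.3)
1081.4 T = 73902 + 13669 + 14454 = 102024
T ≈ 94.35 °C (< 100 °C, so full condensation is consistent).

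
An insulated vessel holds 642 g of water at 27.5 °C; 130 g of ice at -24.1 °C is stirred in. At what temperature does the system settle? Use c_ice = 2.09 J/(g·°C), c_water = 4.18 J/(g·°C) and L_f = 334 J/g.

Heat gained plus heat lost sum to zero:
ice -24.1→0 °C: 130×2.09×24.1 = 6548
  fusion: m_ice L_f = 130×334 = 43420
  meltwater 0→T: 130×4.18×T = 543.4 T
  water: 2683.6(T − 27.5)
3227 T = 73798 − 49968 = 23830
T ≈ 7.38 °C — above 0 °C, consistent with complete melting.

T_f ≈ 7.4 °C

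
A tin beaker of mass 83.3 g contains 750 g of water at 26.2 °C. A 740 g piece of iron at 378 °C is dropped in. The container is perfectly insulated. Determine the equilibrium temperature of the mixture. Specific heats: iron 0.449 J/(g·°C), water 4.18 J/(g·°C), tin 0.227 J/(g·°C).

Heat gained plus heat lost sum to zero:
740*0.449*(T − 378) + 750*4.18*(T − 26.2) + 83.3*0.227*(T − 26.2) = 0
3486.2 T = 208227
T = 208227 / 3486.2 = 59.7 °C

T_f ≈ 59.7 °C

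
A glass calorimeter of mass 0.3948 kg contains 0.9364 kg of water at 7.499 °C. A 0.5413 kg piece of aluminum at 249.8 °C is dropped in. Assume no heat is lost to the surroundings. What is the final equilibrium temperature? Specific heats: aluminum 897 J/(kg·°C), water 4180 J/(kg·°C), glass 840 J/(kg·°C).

T_f ≈ 32.4 °C

Setting the total heat transfer to zero:
0.5413*897*(T − 249.8) + 0.9364*4180*(T − 7.499) + 0.3948*840*(T − 7.499) = 0
4731.3 T = 153129
T = 153129/4731.3 ≈ 32.36 °C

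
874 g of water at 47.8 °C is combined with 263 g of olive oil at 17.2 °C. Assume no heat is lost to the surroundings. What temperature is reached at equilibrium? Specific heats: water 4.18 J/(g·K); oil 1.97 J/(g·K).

T_f ≈ 44.0 °C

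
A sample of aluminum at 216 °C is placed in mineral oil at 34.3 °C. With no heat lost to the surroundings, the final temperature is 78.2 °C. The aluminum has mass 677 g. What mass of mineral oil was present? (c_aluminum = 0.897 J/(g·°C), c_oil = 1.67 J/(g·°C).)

m ≈ 1140 g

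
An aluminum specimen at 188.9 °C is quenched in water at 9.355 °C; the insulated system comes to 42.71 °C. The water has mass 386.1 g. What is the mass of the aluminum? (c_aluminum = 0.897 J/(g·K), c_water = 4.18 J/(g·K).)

|Q_aluminum| = |Q_water|:
m×0.897×(188.9 − 42.71) = 386.1×4.18×(42.71 − 9.355)
131.13 m = 53832  ⇒  m ≈ 410.5 g

m ≈ 411 g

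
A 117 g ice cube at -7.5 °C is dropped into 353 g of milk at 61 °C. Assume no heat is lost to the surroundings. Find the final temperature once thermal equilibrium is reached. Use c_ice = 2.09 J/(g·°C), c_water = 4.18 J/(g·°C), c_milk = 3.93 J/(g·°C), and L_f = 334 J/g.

Sum of m c ΔT and latent-heat terms is zero:
warm ice to 0 °C: 117×2.09×(0 − (-7.5)) = 1834
  melt ice: 117×334 = 39078
  warm the meltwater: 489.06 T
  milk: 1387.3(T − 61)
1876.3 T = 84625 − 40912 = 43713
T ≈ 23.30 °C (positive, so assuming full melt was valid).

T_f ≈ 23.3 °C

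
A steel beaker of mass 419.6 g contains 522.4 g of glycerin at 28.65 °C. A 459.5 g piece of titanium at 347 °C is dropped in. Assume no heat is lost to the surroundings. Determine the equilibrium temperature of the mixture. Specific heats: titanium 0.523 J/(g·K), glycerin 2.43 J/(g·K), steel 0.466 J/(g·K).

Setting the total heat transfer to zero:
459.5×0.523×(T − 347) + 522.4×2.43×(T − 28.65) + 419.6×0.466×(T − 28.65) = 0
240.32(T − 347) + 1269.4(T − 28.65) + 195.53(T − 28.65) = 0
(240.32 + 1269.4 + 195.53) T = 240.32×347 + 1269.4×28.65 + 195.53×28.65
T ≈ 73.51 °C

T_f ≈ 73.5 °C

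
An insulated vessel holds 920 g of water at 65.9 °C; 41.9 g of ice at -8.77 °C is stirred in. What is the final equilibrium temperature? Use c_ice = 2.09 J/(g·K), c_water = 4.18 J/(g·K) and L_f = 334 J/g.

Sum of m c ΔT and latent-heat terms is zero:
ice -8.77→0 °C: 41.9×2.09×8.77 = 768; fusion: m_ice L_f = 41.9×334 = 13995; warm the meltwater: 175.14 T; water: 3845.6(T − 65.9)
4020.7 T = 253425 − 14763 = 238662
T ≈ 59.36 °C (positive, so assuming full melt was valid).

T_f ≈ 59.4 °C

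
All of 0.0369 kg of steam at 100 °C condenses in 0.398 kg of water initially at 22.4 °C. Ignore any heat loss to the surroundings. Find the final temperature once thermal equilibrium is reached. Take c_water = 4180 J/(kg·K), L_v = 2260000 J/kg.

Setting the total heat transfer to zero:
latent heat released on condensation: 0.0369·2260000 = 83394; condensed water 100 °C→T: 154.24(T − 100); water warms: 0.398·4180·(T − 22.4) = 1663.6(T − 22.4)
1817.9 T = 83394 + 15424 + 37266 = 136084
T ≈ 74.86 °C (< 100 °C, so full condensation is consistent).

T_f ≈ 74.9 °C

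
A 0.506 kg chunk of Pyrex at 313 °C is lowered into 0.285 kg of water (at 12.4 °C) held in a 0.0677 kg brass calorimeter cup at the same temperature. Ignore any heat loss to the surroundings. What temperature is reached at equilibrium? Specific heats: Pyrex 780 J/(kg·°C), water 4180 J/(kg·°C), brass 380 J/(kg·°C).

T_f ≈ 86.0 °C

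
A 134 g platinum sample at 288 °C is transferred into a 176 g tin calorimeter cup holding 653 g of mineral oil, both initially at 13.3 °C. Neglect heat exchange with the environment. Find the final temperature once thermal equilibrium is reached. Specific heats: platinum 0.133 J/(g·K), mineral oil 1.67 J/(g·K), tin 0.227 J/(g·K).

T_f ≈ 17.6 °C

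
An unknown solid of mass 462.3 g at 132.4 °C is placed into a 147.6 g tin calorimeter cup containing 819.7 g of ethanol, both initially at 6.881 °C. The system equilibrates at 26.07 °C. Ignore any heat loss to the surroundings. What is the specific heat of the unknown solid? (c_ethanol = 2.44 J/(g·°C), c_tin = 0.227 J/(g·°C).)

c ≈ 0.794 J/(g·°C)

Energy conservation, ΣQ = 0:
462.3×c×(26.07 − 132.4) + 819.7×2.44×(26.07 − 6.881) + 147.6×0.227×(26.07 − 6.881) = 0
-49156 c = -39022
c = -39022/-49156 ≈ 0.7938 J/(g·°C)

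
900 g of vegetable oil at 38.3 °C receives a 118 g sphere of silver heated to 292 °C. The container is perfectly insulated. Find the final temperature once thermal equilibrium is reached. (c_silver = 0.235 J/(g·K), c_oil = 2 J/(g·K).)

Set heat shed by the hot body equal to heat absorbed by the cold body:
118·0.235·(292 − T) = 900·2·(T − 38.3)
27.73(292 − T) = 1800(T − 38.3)
1827.7 T = 77037  ⇒  T ≈ 42.15 °C

T_f ≈ 42.1 °C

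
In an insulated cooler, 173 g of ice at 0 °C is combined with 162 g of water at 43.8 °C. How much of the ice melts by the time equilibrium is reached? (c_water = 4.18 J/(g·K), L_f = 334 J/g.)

m_melted ≈ 88.8 g

Heat available from the water dropping to 0 °C: 162×4.18×43.8 = 29660 J.
Melting all 173 g of ice would need 173×334 = 57782 J.
29660 J < 57782 J, so only part of the ice melts and the system sits at 0 °C.
Mass melted = 29660/334 ≈ 88.8 g.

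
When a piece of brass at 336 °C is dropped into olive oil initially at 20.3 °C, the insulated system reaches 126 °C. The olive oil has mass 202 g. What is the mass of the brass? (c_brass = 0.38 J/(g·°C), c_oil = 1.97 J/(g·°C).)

m ≈ 527 g

|Q_brass| = |Q_oil|:
m·0.38·(336 − 126) = 202·1.97·(126 − 20.3)
79.8 m = 42062  ⇒  m ≈ 527.1 g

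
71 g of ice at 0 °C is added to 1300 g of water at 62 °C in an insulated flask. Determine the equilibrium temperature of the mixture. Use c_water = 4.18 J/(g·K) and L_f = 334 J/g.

T_f ≈ 54.7 °C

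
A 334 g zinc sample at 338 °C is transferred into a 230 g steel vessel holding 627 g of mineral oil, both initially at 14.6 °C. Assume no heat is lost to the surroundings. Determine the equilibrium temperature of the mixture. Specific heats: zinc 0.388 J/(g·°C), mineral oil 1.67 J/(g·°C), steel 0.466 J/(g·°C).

T_f ≈ 47.2 °C

Conservation of energy gives ΣQ = 0:
334*0.388*(T − 338) + 627*1.67*(T − 14.6) + 230*0.466*(T − 14.6) = 0
129.59(T − 338) + 1047.1(T − 14.6) + 107.18(T − 14.6) = 0
1283.9 T = 60654
T = 60654 / 1283.9 = 47.2 °C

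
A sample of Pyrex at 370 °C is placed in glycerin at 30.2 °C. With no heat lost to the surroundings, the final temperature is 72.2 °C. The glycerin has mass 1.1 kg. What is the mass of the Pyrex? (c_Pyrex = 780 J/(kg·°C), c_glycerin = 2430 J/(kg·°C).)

|Q_Pyrex| = |Q_glycerin|:
m·780·(370 − 72.2) = 1.1·2430·(72.2 − 30.2)
232284 m = 112266  ⇒  m ≈ 0.4833 kg

m ≈ 0.483 kg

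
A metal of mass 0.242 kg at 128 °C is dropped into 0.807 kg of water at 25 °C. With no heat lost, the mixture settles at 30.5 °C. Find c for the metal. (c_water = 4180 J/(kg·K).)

Net heat exchanged in the isolated system is zero:
0.242×c×(30.5 − 128) + 0.807×4180×(30.5 − 25) = 0
-23.59 c = -18553
c = -18553/-23.59 ≈ 786.3 J/(kg·K)

c ≈ 786 J/(kg·K)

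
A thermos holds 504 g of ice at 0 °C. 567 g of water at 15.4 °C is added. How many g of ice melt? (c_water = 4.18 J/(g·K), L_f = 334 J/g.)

Cooling the water to 0 °C releases 567×4.18×15.4 = 36499 J.
To melt every bit of ice: 504×334 = 168336 J.
36499 J < 168336 J, so only part of the ice melts and the system sits at 0 °C.
Mass melted = 36499/334 ≈ 109.3 g.

m_melted ≈ 109 g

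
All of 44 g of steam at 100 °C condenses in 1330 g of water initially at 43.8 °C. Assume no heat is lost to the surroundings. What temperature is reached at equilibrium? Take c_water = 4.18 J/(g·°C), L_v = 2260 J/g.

T_f ≈ 62.9 °C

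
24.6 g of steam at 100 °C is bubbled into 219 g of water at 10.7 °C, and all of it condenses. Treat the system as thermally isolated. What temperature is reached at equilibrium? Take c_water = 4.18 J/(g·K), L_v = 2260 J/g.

Heat gained plus heat lost sum to zero:
condense steam: −24.6×2260 = −55596; condensate cools 100→T: 24.6×4.18×(T − 100) = 102.83(T − 100); original water: 915.42(T − 10.7)
1018.2 T = 55596 + 10283 + 9795 = 75674
T ≈ 74.32 °C (< 100 °C, so full condensation is consistent).

T_f ≈ 74.3 °C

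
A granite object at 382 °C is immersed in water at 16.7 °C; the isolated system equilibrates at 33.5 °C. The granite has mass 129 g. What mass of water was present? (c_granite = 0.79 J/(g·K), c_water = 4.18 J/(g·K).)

Taking heat into each body as positive, Σ m c ΔT = 0:
129·0.79·(33.5 − 382) + m·4.18·(33.5 − 16.7) = 0
70.22 m = 35516
m = 35516/70.22 ≈ 505.7 g

m ≈ 506 g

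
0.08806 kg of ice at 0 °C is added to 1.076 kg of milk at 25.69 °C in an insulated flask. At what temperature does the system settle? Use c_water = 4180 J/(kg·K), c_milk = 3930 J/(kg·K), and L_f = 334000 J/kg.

Let T be the final temperature. ΣQ_i = 0:
fusion: m_ice L_f = 0.08806·334000 = 29412; meltwater 0→T: 0.08806·4180·T = 368.09 T; milk: 4228.7(T − 25.69)
4596.8 T = 108635 − 29412 = 79223
T ≈ 17.23 °C — above 0 °C, consistent with complete melting.

T_f ≈ 17.2 °C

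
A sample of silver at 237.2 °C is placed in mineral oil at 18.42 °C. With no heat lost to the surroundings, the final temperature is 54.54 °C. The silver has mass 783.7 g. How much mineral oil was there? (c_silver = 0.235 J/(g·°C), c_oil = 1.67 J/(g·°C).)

m ≈ 558 g

|Q_silver| = |Q_oil|:
783.7×0.235×(237.2 − 54.54) = m×1.67×(54.54 − 18.42)
60.32 m = 33640  ⇒  m ≈ 557.7 g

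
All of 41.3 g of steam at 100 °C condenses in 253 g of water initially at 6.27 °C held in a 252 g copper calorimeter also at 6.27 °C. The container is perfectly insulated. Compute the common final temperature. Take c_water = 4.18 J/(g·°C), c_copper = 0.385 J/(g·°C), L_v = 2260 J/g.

T_f ≈ 88.8 °C

Net heat exchanged in the isolated system is zero:
latent heat released on condensation: 41.3×2260 = 93338
  condensed water 100 °C→T: 172.63(T − 100)
  water warms: 253×4.18×(T − 6.27) = 1057.5(T − 6.27)
  cup: 97.02(T − 6.27)
1327.2 T = 93338 + 17263 + 7239.1 = 117840
T ≈ 88.79 °C — below 100 °C, confirming all the steam condensed.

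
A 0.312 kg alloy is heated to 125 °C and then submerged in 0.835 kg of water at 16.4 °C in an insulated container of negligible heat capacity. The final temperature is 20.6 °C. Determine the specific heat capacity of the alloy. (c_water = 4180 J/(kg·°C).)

c ≈ 450 J/(kg·°C)

m_s c (T_s − T_f) = m_water c_water (T_f − T_0):
0.312×c×(125 − 20.6) = 0.835×4180×(20.6 − 16.4)
32.57 c = 14659  ⇒  c ≈ 450 J/(kg·°C)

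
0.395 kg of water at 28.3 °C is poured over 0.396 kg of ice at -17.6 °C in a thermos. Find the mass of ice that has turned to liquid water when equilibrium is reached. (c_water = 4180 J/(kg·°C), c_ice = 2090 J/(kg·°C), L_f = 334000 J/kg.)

m_melted ≈ 0.0963 kg

Heat available from the water dropping to 0 °C: 0.395×4180×28.3 = 46726 J.
Of that, 0.396×2090×17.6 = 14566 J goes to bring the ice to 0 °C, leaving 32160 J.
To melt every bit of ice: 0.396×334000 = 132264 J.
Since 32160 < 132264 J, not all the ice melts; equilibrium is at 0 °C.
Mass melted = 32160/334000 ≈ 0.09629 kg.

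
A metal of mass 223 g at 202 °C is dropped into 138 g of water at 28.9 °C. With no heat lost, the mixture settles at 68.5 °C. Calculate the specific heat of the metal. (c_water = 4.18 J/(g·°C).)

Net heat exchanged in the isolated system is zero:
223·c·(68.5 − 202) + 138·4.18·(68.5 − 28.9) = 0
-29770 c = -22843
c = -22843/-29770 ≈ 0.7673 J/(g·°C)

c ≈ 0.767 J/(g·°C)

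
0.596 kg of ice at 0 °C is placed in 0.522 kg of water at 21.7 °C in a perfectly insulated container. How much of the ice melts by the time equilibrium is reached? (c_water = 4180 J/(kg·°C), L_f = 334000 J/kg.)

m_melted ≈ 0.142 kg

Water can give up m c ΔT = 0.522×4180×21.7 = 47349 J before reaching 0 °C.
Melting all 0.596 kg of ice would need 0.596×334000 = 199064 J.
That's not enough to melt it all — equilibrium is at 0 °C with ice remaining.
m_melted×334000 = 47349  ⇒  m_melted ≈ 0.1418 kg.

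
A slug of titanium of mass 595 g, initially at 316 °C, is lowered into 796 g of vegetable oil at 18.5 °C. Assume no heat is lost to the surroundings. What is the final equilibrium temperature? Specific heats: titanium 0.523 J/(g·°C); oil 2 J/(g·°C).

Let T be the final temperature. ΣQ_i = 0:
595·0.523·(T − 316) + 796·2·(T − 18.5) = 0
1903.2 T = 127786
T = 127786/1903.2 ≈ 67.14 °C

T_f ≈ 67.1 °C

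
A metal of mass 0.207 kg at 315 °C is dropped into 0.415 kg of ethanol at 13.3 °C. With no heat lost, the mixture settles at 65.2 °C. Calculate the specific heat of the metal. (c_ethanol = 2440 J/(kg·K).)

c ≈ 1020 J/(kg·K)

Net heat exchanged in the isolated system is zero:
0.207·c·(65.2 − 315) + 0.415·2440·(65.2 − 13.3) = 0
-51.71 c = -52554
c = -52554/-51.71 ≈ 1016 J/(kg·K)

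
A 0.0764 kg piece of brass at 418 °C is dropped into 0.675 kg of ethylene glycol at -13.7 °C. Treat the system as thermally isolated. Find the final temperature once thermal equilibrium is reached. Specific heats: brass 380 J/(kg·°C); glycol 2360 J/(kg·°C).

T_f is the heat-capacity-weighted average of the initial temperatures:
T_f = (29.03*418 + 1593*(-13.7)) / (29.03 + 1593)
    = -9688.7 / 1622 ≈ -5.97 °C

T_f ≈ -6.0 °C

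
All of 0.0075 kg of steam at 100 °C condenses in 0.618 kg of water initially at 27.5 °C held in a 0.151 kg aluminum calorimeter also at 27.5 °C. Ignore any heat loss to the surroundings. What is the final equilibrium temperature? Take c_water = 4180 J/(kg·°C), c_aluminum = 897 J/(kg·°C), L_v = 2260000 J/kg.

Setting the total heat transfer to zero:
steam→water at 100 °C releases m L_v = 0.0075·2260000 = 16950; condensate cools 100→T: 0.0075·4180·(T − 100) = 31.35(T − 100); original water: 2583.2(T − 27.5); cup: 135.45(T − 27.5)
2750 T = 16950 + 3135 + 74764 = 94849
T ≈ 34.49 °C, under the boiling point, so the assumption holds.

T_f ≈ 34.5 °C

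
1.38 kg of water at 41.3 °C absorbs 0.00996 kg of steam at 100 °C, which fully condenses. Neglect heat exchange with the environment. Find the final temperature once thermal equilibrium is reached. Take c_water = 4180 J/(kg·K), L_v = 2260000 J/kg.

T_f ≈ 45.6 °C

Let T be the final temperature. ΣQ_i = 0:
latent heat released on condensation: 0.00996×2260000 = 22510
  condensed water 100 °C→T: 41.63(T − 100)
  original water: 5768.4(T − 41.3)
5810 T = 22510 + 4163.3 + 238235 = 264908
T ≈ 45.59 °C — below 100 °C, confirming all the steam condensed.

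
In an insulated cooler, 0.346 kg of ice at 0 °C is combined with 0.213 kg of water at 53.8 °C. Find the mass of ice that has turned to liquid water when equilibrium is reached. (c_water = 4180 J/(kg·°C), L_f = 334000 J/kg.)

m_melted ≈ 0.143 kg

Water can give up m c ΔT = 0.213·4180·53.8 = 47900 J before reaching 0 °C.
Melting all 0.346 kg of ice would need 0.346·334000 = 115564 J.
That's not enough to melt it all — equilibrium is at 0 °C with ice remaining.
m_melted·334000 = 47900  ⇒  m_melted ≈ 0.1434 kg.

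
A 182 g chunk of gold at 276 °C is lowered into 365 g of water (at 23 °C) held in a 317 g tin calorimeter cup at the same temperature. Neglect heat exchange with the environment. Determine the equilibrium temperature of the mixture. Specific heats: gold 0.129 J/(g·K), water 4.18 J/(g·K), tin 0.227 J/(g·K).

T_f is the heat-capacity-weighted average of the initial temperatures:
T_f = (23.48×276 + 1525.7×23 + 71.96×23) / (23.48 + 1525.7 + 71.96)
    = 43226 / 1621.1 ≈ 26.66 °C

T_f ≈ 26.7 °C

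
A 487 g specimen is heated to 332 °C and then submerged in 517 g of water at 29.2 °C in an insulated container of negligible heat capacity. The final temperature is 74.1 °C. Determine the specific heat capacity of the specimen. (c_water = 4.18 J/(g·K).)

c ≈ 0.773 J/(g·K)

m_s c (T_s − T_f) = m_water c_water (T_f − T_0):
487×c×(332 − 74.1) = 517×4.18×(74.1 − 29.2)
125597 c = 97032  ⇒  c ≈ 0.7726 J/(g·K)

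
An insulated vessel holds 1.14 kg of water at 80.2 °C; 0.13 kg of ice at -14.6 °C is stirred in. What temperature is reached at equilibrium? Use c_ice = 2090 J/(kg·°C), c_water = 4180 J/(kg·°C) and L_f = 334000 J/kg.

T_f ≈ 63.1 °C

Energy balance with sensible and latent terms:
warm ice to 0 °C: 0.13·2090·(0 − (-14.6)) = 3966.8
  latent heat to melt: 0.13·334000 = 43420
  meltwater 0→T: 0.13·4180·T = 543.4 T
  water: 4765.2(T − 80.2)
5308.6 T = 382169 − 47387 = 334782
T ≈ 63.06 °C — above 0 °C, consistent with complete melting.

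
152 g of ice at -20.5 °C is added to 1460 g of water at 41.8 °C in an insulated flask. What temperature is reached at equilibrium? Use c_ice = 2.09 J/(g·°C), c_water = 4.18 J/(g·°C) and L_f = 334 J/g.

T_f ≈ 29.4 °C

Energy balance with sensible and latent terms:
ice -20.5→0 °C: 152×2.09×20.5 = 6512.4; latent heat to melt: 152×334 = 50768; warm the meltwater: 635.36 T; water cools: 1460×4.18×(T − 41.8) = 6102.8(T − 41.8)
6738.2 T = 255097 − 57280 = 197817
T ≈ 29.36 °C. Since T > 0 °C, the all-ice-melts assumption holds.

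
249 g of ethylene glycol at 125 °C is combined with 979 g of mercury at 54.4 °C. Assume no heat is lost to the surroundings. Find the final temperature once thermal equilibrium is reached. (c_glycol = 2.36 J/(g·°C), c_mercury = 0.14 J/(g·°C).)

T_f = Σ m_i c_i T_i / Σ m_i c_i:
T_f = (587.64·125 + 137.06·54.4) / (587.64 + 137.06)
    = 80911 / 724.7 ≈ 111.65 °C

T_f ≈ 111.6 °C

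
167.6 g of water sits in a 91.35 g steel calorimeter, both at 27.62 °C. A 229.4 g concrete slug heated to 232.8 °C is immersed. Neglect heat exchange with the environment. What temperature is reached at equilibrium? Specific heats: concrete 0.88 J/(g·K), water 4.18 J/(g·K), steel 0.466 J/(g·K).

With ΣQ=0 the equilibrium temperature is the m·c-weighted mean:
T_f = (201.87·232.8 + 700.57·27.62 + 42.57·27.62) / (201.87 + 700.57 + 42.57)
    = 67521 / 945.01 ≈ 71.45 °C

T_f ≈ 71.5 °C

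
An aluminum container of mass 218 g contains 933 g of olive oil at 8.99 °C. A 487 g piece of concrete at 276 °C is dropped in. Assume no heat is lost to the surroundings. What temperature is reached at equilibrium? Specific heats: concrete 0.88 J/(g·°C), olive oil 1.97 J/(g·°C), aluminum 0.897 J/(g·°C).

T_f ≈ 55.5 °C

T_f = Σ m_i c_i T_i / Σ m_i c_i:
T_f = (428.56×276 + 1838×8.99 + 195.55×8.99) / (428.56 + 1838 + 195.55)
    = 136564 / 2462.1 ≈ 55.47 °C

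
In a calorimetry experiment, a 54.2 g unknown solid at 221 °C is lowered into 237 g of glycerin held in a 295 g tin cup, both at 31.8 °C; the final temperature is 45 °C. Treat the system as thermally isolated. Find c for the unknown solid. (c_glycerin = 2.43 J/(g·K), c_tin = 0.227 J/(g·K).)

c ≈ 0.89 J/(g·K)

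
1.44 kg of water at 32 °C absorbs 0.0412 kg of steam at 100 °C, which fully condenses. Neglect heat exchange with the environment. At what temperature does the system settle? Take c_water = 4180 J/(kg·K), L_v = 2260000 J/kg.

Net heat exchanged in the isolated system is zero:
condense steam: −0.0412·2260000 = −93112
  condensate cools 100→T: 0.0412·4180·(T − 100) = 172.22(T − 100)
  original water: 6019.2(T − 32)
6191.4 T = 93112 + 17222 + 192614 = 302948
T ≈ 48.93 °C (< 100 °C, so full condensation is consistent).

T_f ≈ 48.9 °C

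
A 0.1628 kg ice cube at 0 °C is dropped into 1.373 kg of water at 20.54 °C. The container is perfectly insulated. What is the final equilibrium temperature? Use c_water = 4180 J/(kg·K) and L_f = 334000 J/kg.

Net heat exchanged in the isolated system is zero:
fusion: m_ice L_f = 0.1628·334000 = 54375
  meltwater 0→T: 0.1628·4180·T = 680.5 T
  water: 5739.1(T − 20.54)
6419.6 T = 117882 − 54375 = 63507
T ≈ 9.89 °C — above 0 °C, consistent with complete melting.

T_f ≈ 9.9 °C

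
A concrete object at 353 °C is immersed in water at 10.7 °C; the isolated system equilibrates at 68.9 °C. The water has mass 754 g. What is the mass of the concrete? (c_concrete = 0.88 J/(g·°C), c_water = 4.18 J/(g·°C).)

Heat lost by the concrete = heat gained by the water:
m·0.88·(353 − 68.9) = 754·4.18·(68.9 − 10.7)
250.01 m = 183430  ⇒  m ≈ 733.7 g

m ≈ 734 g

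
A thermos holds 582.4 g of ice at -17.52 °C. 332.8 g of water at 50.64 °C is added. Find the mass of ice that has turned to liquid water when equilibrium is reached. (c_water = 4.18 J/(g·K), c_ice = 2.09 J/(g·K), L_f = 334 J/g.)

m_melted ≈ 147 g

Heat available from the water dropping to 0 °C: 332.8·4.18·50.64 = 70446 J.
Of that, 582.4·2.09·17.52 = 21326 J goes to bring the ice to 0 °C, leaving 49120 J.
To melt every bit of ice: 582.4·334 = 194522 J.
That's not enough to melt it all — equilibrium is at 0 °C with ice remaining.
m_melted·334 = 49120  ⇒  m_melted ≈ 147.1 g.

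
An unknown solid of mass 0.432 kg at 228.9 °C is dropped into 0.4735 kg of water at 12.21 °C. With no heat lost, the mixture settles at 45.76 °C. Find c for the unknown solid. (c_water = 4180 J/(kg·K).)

Net heat exchanged in the isolated system is zero:
0.432×c×(45.76 − 228.9) + 0.4735×4180×(45.76 − 12.21) = 0
-79.12 c = -66403
c = -66403/-79.12 ≈ 839.3 J/(kg·K)

c ≈ 839 J/(kg·K)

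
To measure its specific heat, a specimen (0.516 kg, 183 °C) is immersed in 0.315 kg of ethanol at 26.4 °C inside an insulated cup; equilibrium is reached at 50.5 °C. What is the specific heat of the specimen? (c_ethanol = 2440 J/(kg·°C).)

Heat lost by the specimen = heat gained by the ethanol:
0.516·c·(183 − 50.5) = 0.315·2440·(50.5 − 26.4)
68.37 c = 18523  ⇒  c ≈ 270.9 J/(kg·°C)

c ≈ 271 J/(kg·°C)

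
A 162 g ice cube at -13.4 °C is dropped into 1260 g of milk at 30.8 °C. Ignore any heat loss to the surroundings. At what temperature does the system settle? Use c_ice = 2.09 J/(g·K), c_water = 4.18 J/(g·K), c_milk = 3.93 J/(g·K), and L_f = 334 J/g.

T_f ≈ 16.7 °C

Conservation of energy gives ΣQ = 0:
ice -13.4→0 °C: 162×2.09×13.4 = 4537
  melt ice: 162×334 = 54108
  meltwater 0→T: 162×4.18×T = 677.16 T
  milk cools: 1260×3.93×(T − 30.8) = 4951.8(T − 30.8)
5629 T = 152515 − 58645 = 93870
T ≈ 16.68 °C — above 0 °C, consistent with complete melting.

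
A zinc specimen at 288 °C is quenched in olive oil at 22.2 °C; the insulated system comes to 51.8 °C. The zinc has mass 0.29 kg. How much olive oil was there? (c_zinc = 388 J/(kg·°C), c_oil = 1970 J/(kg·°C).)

m ≈ 0.456 kg

|Q_zinc| = |Q_oil|:
0.29×388×(288 − 51.8) = m×1970×(51.8 − 22.2)
58312 m = 26577  ⇒  m ≈ 0.4558 kg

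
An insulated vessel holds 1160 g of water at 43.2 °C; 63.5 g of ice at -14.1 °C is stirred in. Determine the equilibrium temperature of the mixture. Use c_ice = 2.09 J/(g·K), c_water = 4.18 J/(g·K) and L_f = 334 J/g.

T_f ≈ 36.4 °C

Setting the total heat transfer to zero:
ice -14.1→0 °C: 63.5·2.09·14.1 = 1871.3
  latent heat to melt: 63.5·334 = 21209
  meltwater 0→T: 63.5·4.18·T = 265.43 T
  water cools: 1160·4.18·(T − 43.2) = 4848.8(T − 43.2)
5114.2 T = 209468 − 23080 = 186388
T ≈ 36.44 °C. Since T > 0 °C, the all-ice-melts assumption holds.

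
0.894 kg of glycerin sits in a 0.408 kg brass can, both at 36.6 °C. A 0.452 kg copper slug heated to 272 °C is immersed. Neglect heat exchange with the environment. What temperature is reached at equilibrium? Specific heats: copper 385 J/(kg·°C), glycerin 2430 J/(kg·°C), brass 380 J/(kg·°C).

T_f ≈ 53.0 °C

Setting the total heat transfer to zero:
0.452*385*(T − 272) + 0.894*2430*(T − 36.6) + 0.408*380*(T − 36.6) = 0
(174.02 + 2172.4 + 155.04) T = 174.02*272 + 2172.4*36.6 + 155.04*36.6
T = 132518/2501.5 ≈ 52.98 °C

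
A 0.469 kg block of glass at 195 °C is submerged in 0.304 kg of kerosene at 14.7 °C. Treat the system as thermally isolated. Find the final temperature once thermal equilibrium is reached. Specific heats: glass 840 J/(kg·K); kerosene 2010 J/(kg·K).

Net heat exchanged in the isolated system is zero:
0.469·840·(T − 195) + 0.304·2010·(T − 14.7) = 0
(393.96 + 611.04) T = 393.96·195 + 611.04·14.7
T = 85804/1005 ≈ 85.38 °C

T_f ≈ 85.4 °C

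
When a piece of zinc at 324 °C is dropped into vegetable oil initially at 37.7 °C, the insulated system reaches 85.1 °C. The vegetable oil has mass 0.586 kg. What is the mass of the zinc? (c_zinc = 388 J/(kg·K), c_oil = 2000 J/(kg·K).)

|Q_zinc| = |Q_oil|:
m·388·(324 − 85.1) = 0.586·2000·(85.1 − 37.7)
92693 m = 55553  ⇒  m ≈ 0.5993 kg

m ≈ 0.599 kg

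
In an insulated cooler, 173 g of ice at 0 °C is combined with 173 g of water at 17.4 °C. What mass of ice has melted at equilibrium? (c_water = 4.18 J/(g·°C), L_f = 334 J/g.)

m_melted ≈ 37.7 g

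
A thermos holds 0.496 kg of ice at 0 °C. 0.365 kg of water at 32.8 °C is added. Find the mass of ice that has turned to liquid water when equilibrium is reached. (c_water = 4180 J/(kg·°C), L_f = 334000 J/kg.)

Cooling the water to 0 °C releases 0.365×4180×32.8 = 50043 J.
Fully melting the ice requires m_ice L_f = 0.496×334000 = 165664 J.
50043 J < 165664 J, so only part of the ice melts and the system sits at 0 °C.
m_melted×334000 = 50043  ⇒  m_melted ≈ 0.1498 kg.

m_melted ≈ 0.15 kg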